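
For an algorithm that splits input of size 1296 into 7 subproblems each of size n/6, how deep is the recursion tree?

For divide and conquer with division factor 6:

Problem sizes at each level:
Level 0: 1296
Level 1: 216
Level 2: 36
Level 3: 6
Level 4: 1

The root is level 0 and the size-1 base case is level 4 (the tree spans levels 0 through 4, i.e. 5 levels counting the root), so the depth is the number of divisions: log_6(1296) = 4

The recursion tree depth is log_6(1296) = 4. At each level, the problem size is divided by 6, so it takes 4 divisions to reduce to a base case of size 1. The algorithm makes 7 recursive calls at each level.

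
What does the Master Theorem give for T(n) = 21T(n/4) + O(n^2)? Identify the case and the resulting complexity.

Master Theorem for T(n) = 21T(n/4) + O(n^2):

a = 21, b = 4, c = 2
log_b(a) = log_4(21) = 2.1962

Case 1: c = 2 < log_4(21) = 2.1962
T(n) = O(n^(log_4 21))

For T(n) = 21T(n/4) + O(n^2): log_4(21) = 2.1962. This is Case 1 of the Master Theorem (c < log_b(a), work dominated by leaves), giving O(n^(log_4 21)).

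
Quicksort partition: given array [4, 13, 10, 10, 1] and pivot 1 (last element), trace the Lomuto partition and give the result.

Lomuto partition with pivot = 1:

Initial array: [4, 13, 10, 10, 1]

arr[0]=4 > 1: no swap
arr[1]=13 > 1: no swap
arr[2]=10 > 1: no swap
arr[3]=10 > 1: no swap

Place pivot at position 0: [1, 13, 10, 10, 4]
Pivot position: 0

After partitioning with pivot 1, the array becomes [1, 13, 10, 10, 4]. The pivot is placed at index 0. All elements to the left of the pivot are <= 1, and all elements to the right are > 1.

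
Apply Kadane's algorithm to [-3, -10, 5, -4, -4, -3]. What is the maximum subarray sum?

Using Kadane's algorithm on [-3, -10, 5, -4, -4, -3]:

Scanning through the array:
Position 1 (value -10): max_ending_here = -10, max_so_far = -3
Position 2 (value 5): max_ending_here = 5, max_so_far = 5
Position 3 (value -4): max_ending_here = 1, max_so_far = 5
Position 4 (value -4): max_ending_here = -3, max_so_far = 5
Position 5 (value -3): max_ending_here = -3, max_so_far = 5

Maximum subarray: [5]
Maximum sum: 5

The maximum subarray is [5] with sum 5. This subarray runs from index 2 to index 2.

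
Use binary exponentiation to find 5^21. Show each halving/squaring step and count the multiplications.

Computing 5^21 by squaring (build up from 5^1; each line after the first costs one multiplication):

5^1 = 5
5^2 = (5^1)^2 = 5^2 = 25
5^4 = (5^2)^2 = 25^2 = 625
5^5 = 5 * 5^4 = 5 * 625 = 3125
5^10 = (5^5)^2 = 3125^2 = 9765625
5^20 = (5^10)^2 = 9765625^2 = 95367431640625
5^21 = 5 * 5^20 = 5 * 95367431640625 = 476837158203125

Result: 476837158203125
Multiplications needed: 6 (6 lines after 5^1)

5^21 = 476837158203125. Using exponentiation by squaring, this requires 6 multiplications. The key idea: if the exponent is even, square the half-power; if odd, multiply by the base once.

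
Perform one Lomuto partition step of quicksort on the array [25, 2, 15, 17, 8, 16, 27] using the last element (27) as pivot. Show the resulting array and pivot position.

Lomuto partition with pivot = 27:

Initial array: [25, 2, 15, 17, 8, 16, 27]

arr[0]=25 <= 27: swap with position 0, array becomes [25, 2, 15, 17, 8, 16, 27]
arr[1]=2 <= 27: swap with position 1, array becomes [25, 2, 15, 17, 8, 16, 27]
arr[2]=15 <= 27: swap with position 2, array becomes [25, 2, 15, 17, 8, 16, 27]
arr[3]=17 <= 27: swap with position 3, array becomes [25, 2, 15, 17, 8, 16, 27]
arr[4]=8 <= 27: swap with position 4, array becomes [25, 2, 15, 17, 8, 16, 27]
arr[5]=16 <= 27: swap with position 5, array becomes [25, 2, 15, 17, 8, 16, 27]

Place pivot at position 6: [25, 2, 15, 17, 8, 16, 27]
Pivot position: 6

After partitioning with pivot 27, the array becomes [25, 2, 15, 17, 8, 16, 27]. The pivot is placed at index 6. All elements to the left of the pivot are <= 27, and all elements to the right are > 27.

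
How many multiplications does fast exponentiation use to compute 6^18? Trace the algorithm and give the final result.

Computing 6^18 by squaring (build up from 6^1; each line after the first costs one multiplication):

6^1 = 6
6^2 = (6^1)^2 = 6^2 = 36
6^4 = (6^2)^2 = 36^2 = 1296
6^8 = (6^4)^2 = 1296^2 = 1679616
6^9 = 6 * 6^8 = 6 * 1679616 = 10077696
6^18 = (6^9)^2 = 10077696^2 = 101559956668416

Result: 101559956668416
Multiplications needed: 5 (5 lines after 6^1)

6^18 = 101559956668416. Using exponentiation by squaring, this requires 5 multiplications. The key idea: if the exponent is even, square the half-power; if odd, multiply by the base once.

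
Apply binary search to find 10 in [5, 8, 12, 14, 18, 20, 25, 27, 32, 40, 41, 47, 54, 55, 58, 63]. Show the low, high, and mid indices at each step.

Binary search for 10 in [5, 8, 12, 14, 18, 20, 25, 27, 32, 40, 41, 47, 54, 55, 58, 63]:

lo=0, hi=15, mid=7, arr[mid]=27 -> 27 > 10, search left half
lo=0, hi=6, mid=3, arr[mid]=14 -> 14 > 10, search left half
lo=0, hi=2, mid=1, arr[mid]=8 -> 8 < 10, search right half
lo=2, hi=2, mid=2, arr[mid]=12 -> 12 > 10, search left half
lo=2 > hi=1, target 10 not found

Binary search determines that 10 is not in the array after 4 comparisons. The search space was exhausted without finding the target.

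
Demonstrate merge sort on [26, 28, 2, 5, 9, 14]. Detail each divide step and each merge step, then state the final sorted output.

Merge sort trace:

Split: [26, 28, 2, 5, 9, 14] -> [26, 28, 2] and [5, 9, 14]
  Split: [26, 28, 2] -> [26] and [28, 2]
    Split: [28, 2] -> [28] and [2]
    Merge: [28] + [2] -> [2, 28]
  Merge: [26] + [2, 28] -> [2, 26, 28]
  Split: [5, 9, 14] -> [5] and [9, 14]
    Split: [9, 14] -> [9] and [14]
    Merge: [9] + [14] -> [9, 14]
  Merge: [5] + [9, 14] -> [5, 9, 14]
Merge: [2, 26, 28] + [5, 9, 14] -> [2, 5, 9, 14, 26, 28]

Final sorted array: [2, 5, 9, 14, 26, 28]

The merge sort proceeds by recursively splitting the array and merging sorted halves.
After all merges, the sorted array is [2, 5, 9, 14, 26, 28].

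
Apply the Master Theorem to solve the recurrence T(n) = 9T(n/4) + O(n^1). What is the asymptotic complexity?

Master Theorem for T(n) = 9T(n/4) + O(n^1):

a = 9, b = 4, c = 1
log_b(a) = log_4(9) = 1.5850

Case 1: c = 1 < log_4(9) = 1.5850
T(n) = O(n^(log_4 9))

For T(n) = 9T(n/4) + O(n^1): log_4(9) = 1.5850. This is Case 1 of the Master Theorem (c < log_b(a), work dominated by leaves), giving O(n^(log_4 9)).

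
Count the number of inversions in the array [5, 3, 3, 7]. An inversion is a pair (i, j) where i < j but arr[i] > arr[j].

Finding inversions in [5, 3, 3, 7]:

(0, 1): arr[0]=5 > arr[1]=3
(0, 2): arr[0]=5 > arr[2]=3

Total inversions: 2

The array has 2 inversion(s): (0,1), (0,2). Each pair (i,j) satisfies i < j and arr[i] > arr[j].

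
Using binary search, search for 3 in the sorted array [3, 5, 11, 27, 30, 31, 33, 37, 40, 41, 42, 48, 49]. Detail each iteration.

Binary search for 3 in [3, 5, 11, 27, 30, 31, 33, 37, 40, 41, 42, 48, 49]:

lo=0, hi=12, mid=6, arr[mid]=33 -> 33 > 3, search left half
lo=0, hi=5, mid=2, arr[mid]=11 -> 11 > 3, search left half
lo=0, hi=1, mid=0, arr[mid]=3 -> Found target at index 0!

Binary search finds 3 at index 0 after 3 comparisons. The search repeatedly halves the search space by comparing with the middle element.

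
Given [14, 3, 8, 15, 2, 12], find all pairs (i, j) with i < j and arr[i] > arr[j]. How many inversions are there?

Finding inversions in [14, 3, 8, 15, 2, 12]:

(0, 1): arr[0]=14 > arr[1]=3
(0, 2): arr[0]=14 > arr[2]=8
(0, 4): arr[0]=14 > arr[4]=2
(0, 5): arr[0]=14 > arr[5]=12
(1, 4): arr[1]=3 > arr[4]=2
(2, 4): arr[2]=8 > arr[4]=2
(3, 4): arr[3]=15 > arr[4]=2
(3, 5): arr[3]=15 > arr[5]=12

Total inversions: 8

The array has 8 inversion(s): (0,1), (0,2), (0,4), (0,5), (1,4), (2,4), (3,4), (3,5). Each pair (i,j) satisfies i < j and arr[i] > arr[j].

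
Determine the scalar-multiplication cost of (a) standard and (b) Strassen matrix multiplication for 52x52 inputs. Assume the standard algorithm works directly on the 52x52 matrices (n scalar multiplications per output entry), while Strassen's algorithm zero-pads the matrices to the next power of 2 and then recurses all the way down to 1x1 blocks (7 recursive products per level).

Matrix multiplication for 52x52 matrices:

Strassen's algorithm requires power-of-2 dimensions. Pad 52x52 to 64x64 (next power of 2).

Standard algorithm: 52^3 = 140608 multiplications
Strassen's algorithm: 7^(log2(64)) = 7^6 = 117649 multiplications
Savings: 140608 - 117649 = 22959 multiplications

Standard: 140608 multiplications (52^3). Strassen: 117649 multiplications (7^6, after padding to 64x64). Strassen reduces 8 recursive multiplications to 7 at each level.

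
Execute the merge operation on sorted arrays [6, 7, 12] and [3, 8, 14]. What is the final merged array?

Merging process:

Compare 6 vs 3: take 3 from right. Merged: [3]
Compare 6 vs 8: take 6 from left. Merged: [3, 6]
Compare 7 vs 8: take 7 from left. Merged: [3, 6, 7]
Compare 12 vs 8: take 8 from right. Merged: [3, 6, 7, 8]
Compare 12 vs 14: take 12 from left. Merged: [3, 6, 7, 8, 12]
Append remaining from right: [14]. Merged: [3, 6, 7, 8, 12, 14]

Final merged array: [3, 6, 7, 8, 12, 14]
Total comparisons: 5

The merged array is [3, 6, 7, 8, 12, 14], requiring 5 comparisons. The merge step runs in O(n) time where n is the total number of elements.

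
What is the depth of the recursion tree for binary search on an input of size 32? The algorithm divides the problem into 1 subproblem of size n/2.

For divide and conquer with division factor 2:

Problem sizes at each level:
Level 0: 32
Level 1: 16
Level 2: 8
Level 3: 4
Level 4: 2
Level 5: 1

The root is level 0 and the size-1 base case is level 5 (the tree spans levels 0 through 5, i.e. 6 levels counting the root), so the depth is the number of divisions: log_2(32) = 5

The recursion tree depth is log_2(32) = 5. At each level, the problem size is divided by 2, so it takes 5 divisions to reduce to a base case of size 1. The algorithm makes 1 recursive call at each level.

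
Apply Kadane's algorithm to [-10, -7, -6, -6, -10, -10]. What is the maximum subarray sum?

Using Kadane's algorithm on [-10, -7, -6, -6, -10, -10]:

Scanning through the array:
Position 1 (value -7): max_ending_here = -7, max_so_far = -7
Position 2 (value -6): max_ending_here = -6, max_so_far = -6
Position 3 (value -6): max_ending_here = -6, max_so_far = -6
Position 4 (value -10): max_ending_here = -10, max_so_far = -6
Position 5 (value -10): max_ending_here = -10, max_so_far = -6

Maximum subarray: [-6]
Maximum sum: -6

The maximum subarray is [-6] with sum -6. This subarray runs from index 2 to index 2.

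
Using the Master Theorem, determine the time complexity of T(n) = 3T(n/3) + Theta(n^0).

Master Theorem for T(n) = 3T(n/3) + O(n^0):

a = 3, b = 3, c = 0
log_b(a) = log_3(3) = 1.0000

Case 1: c = 0 < log_3(3) = 1.0000
T(n) = O(n^(log_3 3)) = O(n)

For T(n) = 3T(n/3) + O(n^0): log_3(3) = 1.0000. This is Case 1 of the Master Theorem (c < log_b(a), work dominated by leaves), giving O(n).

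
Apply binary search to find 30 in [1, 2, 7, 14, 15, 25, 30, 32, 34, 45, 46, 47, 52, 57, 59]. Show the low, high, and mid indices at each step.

Binary search for 30 in [1, 2, 7, 14, 15, 25, 30, 32, 34, 45, 46, 47, 52, 57, 59]:

lo=0, hi=14, mid=7, arr[mid]=32 -> 32 > 30, search left half
lo=0, hi=6, mid=3, arr[mid]=14 -> 14 < 30, search right half
lo=4, hi=6, mid=5, arr[mid]=25 -> 25 < 30, search right half
lo=6, hi=6, mid=6, arr[mid]=30 -> Found target at index 6!

Binary search finds 30 at index 6 after 4 comparisons. The search repeatedly halves the search space by comparing with the middle element.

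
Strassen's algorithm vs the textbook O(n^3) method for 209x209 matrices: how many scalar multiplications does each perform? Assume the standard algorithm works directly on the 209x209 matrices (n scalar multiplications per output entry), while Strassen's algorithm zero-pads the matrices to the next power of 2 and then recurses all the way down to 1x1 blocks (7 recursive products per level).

Matrix multiplication for 209x209 matrices:

Strassen's algorithm requires power-of-2 dimensions. Pad 209x209 to 256x256 (next power of 2).

Standard algorithm: 209^3 = 9129329 multiplications
Strassen's algorithm: 7^(log2(256)) = 7^8 = 5764801 multiplications
Savings: 9129329 - 5764801 = 3364528 multiplications

Standard: 9129329 multiplications (209^3). Strassen: 5764801 multiplications (7^8, after padding to 256x256). Strassen reduces 8 recursive multiplications to 7 at each level.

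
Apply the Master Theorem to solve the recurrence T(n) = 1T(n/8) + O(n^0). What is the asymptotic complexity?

Master Theorem for T(n) = 1T(n/8) + O(n^0):

a = 1, b = 8, c = 0
log_b(a) = log_8(1) = 0.0000

Case 2: c = 0 = log_8(1) = 0.0000
T(n) = O(n^0 log n) = O(log n)

For T(n) = 1T(n/8) + O(n^0): log_8(1) = 0.0000. This is Case 2 of the Master Theorem (c = log_b(a), equal work at all levels), giving O(log n).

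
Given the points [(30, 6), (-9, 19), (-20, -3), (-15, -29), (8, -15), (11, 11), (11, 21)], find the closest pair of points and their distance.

Computing all pairwise distances among 7 points:

d((30, 6), (-9, 19)) = 41.1096
d((30, 6), (-20, -3)) = 50.8035
d((30, 6), (-15, -29)) = 57.0088
d((30, 6), (8, -15)) = 30.4138
d((30, 6), (11, 11)) = 19.6469
d((30, 6), (11, 21)) = 24.2074
d((-9, 19), (-20, -3)) = 24.5967
d((-9, 19), (-15, -29)) = 48.3735
d((-9, 19), (8, -15)) = 38.0132
d((-9, 19), (11, 11)) = 21.5407
d((-9, 19), (11, 21)) = 20.0998
d((-20, -3), (-15, -29)) = 26.4764
d((-20, -3), (8, -15)) = 30.4631
d((-20, -3), (11, 11)) = 34.0147
d((-20, -3), (11, 21)) = 39.2046
d((-15, -29), (8, -15)) = 26.9258
d((-15, -29), (11, 11)) = 47.7074
d((-15, -29), (11, 21)) = 56.356
d((8, -15), (11, 11)) = 26.1725
d((8, -15), (11, 21)) = 36.1248
d((11, 11), (11, 21)) = 10.0 <-- minimum

Closest pair: (11, 11) and (11, 21) with distance 10.0

The closest pair is (11, 11) and (11, 21) with Euclidean distance 10.0. For 7 points, brute-force pairwise comparison is shown above. For large n, the divide-and-conquer algorithm (sort by x, recurse on halves, check the dividing strip) achieves O(n log n).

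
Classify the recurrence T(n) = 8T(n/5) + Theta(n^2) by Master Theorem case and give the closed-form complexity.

Master Theorem for T(n) = 8T(n/5) + O(n^2):

a = 8, b = 5, c = 2
log_b(a) = log_5(8) = 1.2920

Case 3: c = 2 > log_5(8) = 1.2920
T(n) = O(n^2) = O(n^2)

For T(n) = 8T(n/5) + O(n^2): log_5(8) = 1.2920. This is Case 3 of the Master Theorem (c > log_b(a), work dominated by root), giving O(n^2).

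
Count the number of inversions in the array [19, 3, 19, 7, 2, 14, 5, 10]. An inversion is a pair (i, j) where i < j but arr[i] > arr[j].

Finding inversions in [19, 3, 19, 7, 2, 14, 5, 10]:

(0, 1): arr[0]=19 > arr[1]=3
(0, 3): arr[0]=19 > arr[3]=7
(0, 4): arr[0]=19 > arr[4]=2
(0, 5): arr[0]=19 > arr[5]=14
(0, 6): arr[0]=19 > arr[6]=5
(0, 7): arr[0]=19 > arr[7]=10
(1, 4): arr[1]=3 > arr[4]=2
(2, 3): arr[2]=19 > arr[3]=7
(2, 4): arr[2]=19 > arr[4]=2
(2, 5): arr[2]=19 > arr[5]=14
(2, 6): arr[2]=19 > arr[6]=5
(2, 7): arr[2]=19 > arr[7]=10
(3, 4): arr[3]=7 > arr[4]=2
(3, 6): arr[3]=7 > arr[6]=5
(5, 6): arr[5]=14 > arr[6]=5
(5, 7): arr[5]=14 > arr[7]=10

Total inversions: 16

The array has 16 inversion(s): (0,1), (0,3), (0,4), (0,5), (0,6), (0,7), (1,4), (2,3), (2,4), (2,5), (2,6), (2,7), (3,4), (3,6), (5,6), (5,7). Each pair (i,j) satisfies i < j and arr[i] > arr[j].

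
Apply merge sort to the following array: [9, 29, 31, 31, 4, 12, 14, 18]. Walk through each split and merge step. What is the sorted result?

Merge sort trace:

Split: [9, 29, 31, 31, 4, 12, 14, 18] -> [9, 29, 31, 31] and [4, 12, 14, 18]
  Split: [9, 29, 31, 31] -> [9, 29] and [31, 31]
    Split: [9, 29] -> [9] and [29]
    Merge: [9] + [29] -> [9, 29]
    Split: [31, 31] -> [31] and [31]
    Merge: [31] + [31] -> [31, 31]
  Merge: [9, 29] + [31, 31] -> [9, 29, 31, 31]
  Split: [4, 12, 14, 18] -> [4, 12] and [14, 18]
    Split: [4, 12] -> [4] and [12]
    Merge: [4] + [12] -> [4, 12]
    Split: [14, 18] -> [14] and [18]
    Merge: [14] + [18] -> [14, 18]
  Merge: [4, 12] + [14, 18] -> [4, 12, 14, 18]
Merge: [9, 29, 31, 31] + [4, 12, 14, 18] -> [4, 9, 12, 14, 18, 29, 31, 31]

Final sorted array: [4, 9, 12, 14, 18, 29, 31, 31]

The merge sort proceeds by recursively splitting the array and merging sorted halves.
After all merges, the sorted array is [4, 9, 12, 14, 18, 29, 31, 31].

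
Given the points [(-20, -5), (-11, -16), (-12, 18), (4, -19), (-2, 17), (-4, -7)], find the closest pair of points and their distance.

Computing all pairwise distances among 6 points:

d((-20, -5), (-11, -16)) = 14.2127
d((-20, -5), (-12, 18)) = 24.3516
d((-20, -5), (4, -19)) = 27.7849
d((-20, -5), (-2, 17)) = 28.4253
d((-20, -5), (-4, -7)) = 16.1245
d((-11, -16), (-12, 18)) = 34.0147
d((-11, -16), (4, -19)) = 15.2971
d((-11, -16), (-2, 17)) = 34.2053
d((-11, -16), (-4, -7)) = 11.4018
d((-12, 18), (4, -19)) = 40.3113
d((-12, 18), (-2, 17)) = 10.0499 <-- minimum
d((-12, 18), (-4, -7)) = 26.2488
d((4, -19), (-2, 17)) = 36.4966
d((4, -19), (-4, -7)) = 14.4222
d((-2, 17), (-4, -7)) = 24.0832

Closest pair: (-12, 18) and (-2, 17) with distance 10.0499

The closest pair is (-12, 18) and (-2, 17) with Euclidean distance 10.0499. For 6 points, brute-force pairwise comparison is shown above. For large n, the divide-and-conquer algorithm (sort by x, recurse on halves, check the dividing strip) achieves O(n log n).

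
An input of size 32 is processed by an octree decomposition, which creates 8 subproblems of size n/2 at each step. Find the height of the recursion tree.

For divide and conquer with division factor 2:

Problem sizes at each level:
Level 0: 32
Level 1: 16
Level 2: 8
Level 3: 4
Level 4: 2
Level 5: 1

The root is level 0 and the size-1 base case is level 5 (the tree spans levels 0 through 5, i.e. 6 levels counting the root), so the depth is the number of divisions: log_2(32) = 5

The recursion tree depth is log_2(32) = 5. At each level, the problem size is divided by 2, so it takes 5 divisions to reduce to a base case of size 1. The algorithm makes 8 recursive calls at each level.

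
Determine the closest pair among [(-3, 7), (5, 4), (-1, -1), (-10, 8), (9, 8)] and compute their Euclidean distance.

Computing all pairwise distances among 5 points:

d((-3, 7), (5, 4)) = 8.544
d((-3, 7), (-1, -1)) = 8.2462
d((-3, 7), (-10, 8)) = 7.0711
d((-3, 7), (9, 8)) = 12.0416
d((5, 4), (-1, -1)) = 7.8102
d((5, 4), (-10, 8)) = 15.5242
d((5, 4), (9, 8)) = 5.6569 <-- minimum
d((-1, -1), (-10, 8)) = 12.7279
d((-1, -1), (9, 8)) = 13.4536
d((-10, 8), (9, 8)) = 19.0

Closest pair: (5, 4) and (9, 8) with distance 5.6569

The closest pair is (5, 4) and (9, 8) with Euclidean distance 5.6569. For 5 points, brute-force pairwise comparison is shown above. For large n, the divide-and-conquer algorithm (sort by x, recurse on halves, check the dividing strip) achieves O(n log n).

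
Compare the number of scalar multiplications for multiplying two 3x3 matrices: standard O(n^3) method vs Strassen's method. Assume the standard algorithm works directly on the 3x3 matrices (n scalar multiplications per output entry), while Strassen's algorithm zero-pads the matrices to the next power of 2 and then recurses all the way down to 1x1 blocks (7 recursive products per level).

Matrix multiplication for 3x3 matrices:

Strassen's algorithm requires power-of-2 dimensions. Pad 3x3 to 4x4 (next power of 2).

Standard algorithm: 3^3 = 27 multiplications
Strassen's algorithm: 7^(log2(4)) = 7^2 = 49 multiplications
Difference: 27 - 49 = -22 (Strassen uses MORE here due to padding overhead — for small or just-over-power-of-2 n, padding can outweigh the per-level savings)

Standard: 27 multiplications (3^3). Strassen: 49 multiplications (7^2, after padding to 4x4). Strassen reduces 8 recursive multiplications to 7 at each level.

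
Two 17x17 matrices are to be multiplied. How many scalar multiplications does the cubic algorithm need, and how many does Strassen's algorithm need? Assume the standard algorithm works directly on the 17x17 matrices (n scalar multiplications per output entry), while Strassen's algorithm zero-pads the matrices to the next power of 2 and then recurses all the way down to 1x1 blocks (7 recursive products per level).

Matrix multiplication for 17x17 matrices:

Strassen's algorithm requires power-of-2 dimensions. Pad 17x17 to 32x32 (next power of 2).

Standard algorithm: 17^3 = 4913 multiplications
Strassen's algorithm: 7^(log2(32)) = 7^5 = 16807 multiplications
Difference: 4913 - 16807 = -11894 (Strassen uses MORE here due to padding overhead — for small or just-over-power-of-2 n, padding can outweigh the per-level savings)

Standard: 4913 multiplications (17^3). Strassen: 16807 multiplications (7^5, after padding to 32x32). Strassen reduces 8 recursive multiplications to 7 at each level.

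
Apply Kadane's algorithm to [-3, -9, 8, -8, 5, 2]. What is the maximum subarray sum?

Using Kadane's algorithm on [-3, -9, 8, -8, 5, 2]:

Scanning through the array:
Position 1 (value -9): max_ending_here = -9, max_so_far = -3
Position 2 (value 8): max_ending_here = 8, max_so_far = 8
Position 3 (value -8): max_ending_here = 0, max_so_far = 8
Position 4 (value 5): max_ending_here = 5, max_so_far = 8
Position 5 (value 2): max_ending_here = 7, max_so_far = 8

Maximum subarray: [8]
Maximum sum: 8

The maximum subarray is [8] with sum 8. This subarray runs from index 2 to index 2.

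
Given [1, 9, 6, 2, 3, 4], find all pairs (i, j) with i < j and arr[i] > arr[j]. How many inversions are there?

Finding inversions in [1, 9, 6, 2, 3, 4]:

(1, 2): arr[1]=9 > arr[2]=6
(1, 3): arr[1]=9 > arr[3]=2
(1, 4): arr[1]=9 > arr[4]=3
(1, 5): arr[1]=9 > arr[5]=4
(2, 3): arr[2]=6 > arr[3]=2
(2, 4): arr[2]=6 > arr[4]=3
(2, 5): arr[2]=6 > arr[5]=4

Total inversions: 7

The array has 7 inversion(s): (1,2), (1,3), (1,4), (1,5), (2,3), (2,4), (2,5). Each pair (i,j) satisfies i < j and arr[i] > arr[j].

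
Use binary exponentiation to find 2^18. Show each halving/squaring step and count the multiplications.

Computing 2^18 by squaring (build up from 2^1; each line after the first costs one multiplication):

2^1 = 2
2^2 = (2^1)^2 = 2^2 = 4
2^4 = (2^2)^2 = 4^2 = 16
2^8 = (2^4)^2 = 16^2 = 256
2^9 = 2 * 2^8 = 2 * 256 = 512
2^18 = (2^9)^2 = 512^2 = 262144

Result: 262144
Multiplications needed: 5 (5 lines after 2^1)

2^18 = 262144. Using exponentiation by squaring, this requires 5 multiplications. The key idea: if the exponent is even, square the half-power; if odd, multiply by the base once.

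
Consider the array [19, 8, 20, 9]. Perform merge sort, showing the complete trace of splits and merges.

Merge sort trace:

Split: [19, 8, 20, 9] -> [19, 8] and [20, 9]
  Split: [19, 8] -> [19] and [8]
  Merge: [19] + [8] -> [8, 19]
  Split: [20, 9] -> [20] and [9]
  Merge: [20] + [9] -> [9, 20]
Merge: [8, 19] + [9, 20] -> [8, 9, 19, 20]

Final sorted array: [8, 9, 19, 20]

The merge sort proceeds by recursively splitting the array and merging sorted halves.
After all merges, the sorted array is [8, 9, 19, 20].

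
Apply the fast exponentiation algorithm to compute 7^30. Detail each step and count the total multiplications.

Computing 7^30 by squaring (build up from 7^1; each line after the first costs one multiplication):

7^1 = 7
7^2 = (7^1)^2 = 7^2 = 49
7^3 = 7 * 7^2 = 7 * 49 = 343
7^6 = (7^3)^2 = 343^2 = 117649
7^7 = 7 * 7^6 = 7 * 117649 = 823543
7^14 = (7^7)^2 = 823543^2 = 678223072849
7^15 = 7 * 7^14 = 7 * 678223072849 = 4747561509943
7^30 = (7^15)^2 = 4747561509943^2 = 22539340290692258087863249

Result: 22539340290692258087863249
Multiplications needed: 7 (7 lines after 7^1)

7^30 = 22539340290692258087863249. Using exponentiation by squaring, this requires 7 multiplications. The key idea: if the exponent is even, square the half-power; if odd, multiply by the base once.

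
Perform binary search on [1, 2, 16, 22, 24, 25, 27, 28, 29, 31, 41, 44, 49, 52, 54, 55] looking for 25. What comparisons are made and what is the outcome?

Binary search for 25 in [1, 2, 16, 22, 24, 25, 27, 28, 29, 31, 41, 44, 49, 52, 54, 55]:

lo=0, hi=15, mid=7, arr[mid]=28 -> 28 > 25, search left half
lo=0, hi=6, mid=3, arr[mid]=22 -> 22 < 25, search right half
lo=4, hi=6, mid=5, arr[mid]=25 -> Found target at index 5!

Binary search finds 25 at index 5 after 3 comparisons. The search repeatedly halves the search space by comparing with the middle element.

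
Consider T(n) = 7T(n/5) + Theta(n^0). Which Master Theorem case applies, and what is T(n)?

Master Theorem for T(n) = 7T(n/5) + O(n^0):

a = 7, b = 5, c = 0
log_b(a) = log_5(7) = 1.2091

Case 1: c = 0 < log_5(7) = 1.2091
T(n) = O(n^(log_5 7))

For T(n) = 7T(n/5) + O(n^0): log_5(7) = 1.2091. This is Case 1 of the Master Theorem (c < log_b(a), work dominated by leaves), giving O(n^(log_5 7)).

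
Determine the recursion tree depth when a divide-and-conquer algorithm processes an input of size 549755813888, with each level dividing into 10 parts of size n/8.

For divide and conquer with division factor 8:

Problem sizes at each level:
Level 0: 549755813888
Level 1: 68719476736
Level 2: 8589934592
Level 3: 1073741824
Level 4: 134217728
Level 5: 16777216
Level 6: 2097152
Level 7: 262144
Level 8: 32768
Level 9: 4096
Level 10: 512
Level 11: 64
Level 12: 8
Level 13: 1

The root is level 0 and the size-1 base case is level 13 (the tree spans levels 0 through 13, i.e. 14 levels counting the root), so the depth is the number of divisions: log_8(549755813888) = 13

The recursion tree depth is log_8(549755813888) = 13. At each level, the problem size is divided by 8, so it takes 13 divisions to reduce to a base case of size 1. The algorithm makes 10 recursive calls at each level.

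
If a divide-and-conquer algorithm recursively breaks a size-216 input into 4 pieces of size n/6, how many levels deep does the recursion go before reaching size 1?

For divide and conquer with division factor 6:

Problem sizes at each level:
Level 0: 216
Level 1: 36
Level 2: 6
Level 3: 1

The root is level 0 and the size-1 base case is level 3 (the tree spans levels 0 through 3, i.e. 4 levels counting the root), so the depth is the number of divisions: log_6(216) = 3

The recursion tree depth is log_6(216) = 3. At each level, the problem size is divided by 6, so it takes 3 divisions to reduce to a base case of size 1. The algorithm makes 4 recursive calls at each level.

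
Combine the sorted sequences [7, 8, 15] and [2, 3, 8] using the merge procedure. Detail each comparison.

Merging process:

Compare 7 vs 2: take 2 from right. Merged: [2]
Compare 7 vs 3: take 3 from right. Merged: [2, 3]
Compare 7 vs 8: take 7 from left. Merged: [2, 3, 7]
Compare 8 vs 8: take 8 from left. Merged: [2, 3, 7, 8]
Compare 15 vs 8: take 8 from right. Merged: [2, 3, 7, 8, 8]
Append remaining from left: [15]. Merged: [2, 3, 7, 8, 8, 15]

Final merged array: [2, 3, 7, 8, 8, 15]
Total comparisons: 5

The merged array is [2, 3, 7, 8, 8, 15], requiring 5 comparisons. The merge step runs in O(n) time where n is the total number of elements.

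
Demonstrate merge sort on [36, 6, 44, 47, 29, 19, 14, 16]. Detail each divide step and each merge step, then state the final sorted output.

Merge sort trace:

Split: [36, 6, 44, 47, 29, 19, 14, 16] -> [36, 6, 44, 47] and [29, 19, 14, 16]
  Split: [36, 6, 44, 47] -> [36, 6] and [44, 47]
    Split: [36, 6] -> [36] and [6]
    Merge: [36] + [6] -> [6, 36]
    Split: [44, 47] -> [44] and [47]
    Merge: [44] + [47] -> [44, 47]
  Merge: [6, 36] + [44, 47] -> [6, 36, 44, 47]
  Split: [29, 19, 14, 16] -> [29, 19] and [14, 16]
    Split: [29, 19] -> [29] and [19]
    Merge: [29] + [19] -> [19, 29]
    Split: [14, 16] -> [14] and [16]
    Merge: [14] + [16] -> [14, 16]
  Merge: [19, 29] + [14, 16] -> [14, 16, 19, 29]
Merge: [6, 36, 44, 47] + [14, 16, 19, 29] -> [6, 14, 16, 19, 29, 36, 44, 47]

Final sorted array: [6, 14, 16, 19, 29, 36, 44, 47]

The merge sort proceeds by recursively splitting the array and merging sorted halves.
After all merges, the sorted array is [6, 14, 16, 19, 29, 36, 44, 47].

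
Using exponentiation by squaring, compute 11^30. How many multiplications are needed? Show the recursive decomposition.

Computing 11^30 by squaring (build up from 11^1; each line after the first costs one multiplication):

11^1 = 11
11^2 = (11^1)^2 = 11^2 = 121
11^3 = 11 * 11^2 = 11 * 121 = 1331
11^6 = (11^3)^2 = 1331^2 = 1771561
11^7 = 11 * 11^6 = 11 * 1771561 = 19487171
11^14 = (11^7)^2 = 19487171^2 = 379749833583241
11^15 = 11 * 11^14 = 11 * 379749833583241 = 4177248169415651
11^30 = (11^15)^2 = 4177248169415651^2 = 17449402268886407318558803753801

Result: 17449402268886407318558803753801
Multiplications needed: 7 (7 lines after 11^1)

11^30 = 17449402268886407318558803753801. Using exponentiation by squaring, this requires 7 multiplications. The key idea: if the exponent is even, square the half-power; if odd, multiply by the base once.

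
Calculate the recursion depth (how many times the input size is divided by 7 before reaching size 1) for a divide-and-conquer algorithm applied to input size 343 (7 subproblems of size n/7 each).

For divide and conquer with division factor 7:

Problem sizes at each level:
Level 0: 343
Level 1: 49
Level 2: 7
Level 3: 1

The root is level 0 and the size-1 base case is level 3 (the tree spans levels 0 through 3, i.e. 4 levels counting the root), so the depth is the number of divisions: log_7(343) = 3

The recursion tree depth is log_7(343) = 3. At each level, the problem size is divided by 7, so it takes 3 divisions to reduce to a base case of size 1. The algorithm makes 7 recursive calls at each level.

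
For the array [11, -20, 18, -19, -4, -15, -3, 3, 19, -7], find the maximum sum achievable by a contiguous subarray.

Using Kadane's algorithm on [11, -20, 18, -19, -4, -15, -3, 3, 19, -7]:

Scanning through the array:
Position 1 (value -20): max_ending_here = -9, max_so_far = 11
Position 2 (value 18): max_ending_here = 18, max_so_far = 18
Position 3 (value -19): max_ending_here = -1, max_so_far = 18
Position 4 (value -4): max_ending_here = -4, max_so_far = 18
Position 5 (value -15): max_ending_here = -15, max_so_far = 18
Position 6 (value -3): max_ending_here = -3, max_so_far = 18
Position 7 (value 3): max_ending_here = 3, max_so_far = 18
Position 8 (value 19): max_ending_here = 22, max_so_far = 22
Position 9 (value -7): max_ending_here = 15, max_so_far = 22

Maximum subarray: [3, 19]
Maximum sum: 22

The maximum subarray is [3, 19] with sum 22. This subarray runs from index 7 to index 8.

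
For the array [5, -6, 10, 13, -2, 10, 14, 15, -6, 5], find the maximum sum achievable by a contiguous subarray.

Using Kadane's algorithm on [5, -6, 10, 13, -2, 10, 14, 15, -6, 5]:

Scanning through the array:
Position 1 (value -6): max_ending_here = -1, max_so_far = 5
Position 2 (value 10): max_ending_here = 10, max_so_far = 10
Position 3 (value 13): max_ending_here = 23, max_so_far = 23
Position 4 (value -2): max_ending_here = 21, max_so_far = 23
Position 5 (value 10): max_ending_here = 31, max_so_far = 31
Position 6 (value 14): max_ending_here = 45, max_so_far = 45
Position 7 (value 15): max_ending_here = 60, max_so_far = 60
Position 8 (value -6): max_ending_here = 54, max_so_far = 60
Position 9 (value 5): max_ending_here = 59, max_so_far = 60

Maximum subarray: [10, 13, -2, 10, 14, 15]
Maximum sum: 60

The maximum subarray is [10, 13, -2, 10, 14, 15] with sum 60. This subarray runs from index 2 to index 7.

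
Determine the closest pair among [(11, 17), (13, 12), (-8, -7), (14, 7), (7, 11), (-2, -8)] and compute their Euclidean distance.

Computing all pairwise distances among 6 points:

d((11, 17), (13, 12)) = 5.3852
d((11, 17), (-8, -7)) = 30.6105
d((11, 17), (14, 7)) = 10.4403
d((11, 17), (7, 11)) = 7.2111
d((11, 17), (-2, -8)) = 28.178
d((13, 12), (-8, -7)) = 28.3196
d((13, 12), (14, 7)) = 5.099 <-- minimum
d((13, 12), (7, 11)) = 6.0828
d((13, 12), (-2, -8)) = 25.0
d((-8, -7), (14, 7)) = 26.0768
d((-8, -7), (7, 11)) = 23.4307
d((-8, -7), (-2, -8)) = 6.0828
d((14, 7), (7, 11)) = 8.0623
d((14, 7), (-2, -8)) = 21.9317
d((7, 11), (-2, -8)) = 21.0238

Closest pair: (13, 12) and (14, 7) with distance 5.099

The closest pair is (13, 12) and (14, 7) with Euclidean distance 5.099. For 6 points, brute-force pairwise comparison is shown above. For large n, the divide-and-conquer algorithm (sort by x, recurse on halves, check the dividing strip) achieves O(n log n).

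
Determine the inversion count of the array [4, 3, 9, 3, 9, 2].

Finding inversions in [4, 3, 9, 3, 9, 2]:

(0, 1): arr[0]=4 > arr[1]=3
(0, 3): arr[0]=4 > arr[3]=3
(0, 5): arr[0]=4 > arr[5]=2
(1, 5): arr[1]=3 > arr[5]=2
(2, 3): arr[2]=9 > arr[3]=3
(2, 5): arr[2]=9 > arr[5]=2
(3, 5): arr[3]=3 > arr[5]=2
(4, 5): arr[4]=9 > arr[5]=2

Total inversions: 8

The array has 8 inversion(s): (0,1), (0,3), (0,5), (1,5), (2,3), (2,5), (3,5), (4,5). Each pair (i,j) satisfies i < j and arr[i] > arr[j].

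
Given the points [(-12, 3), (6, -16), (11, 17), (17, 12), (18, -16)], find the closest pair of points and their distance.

Computing all pairwise distances among 5 points:

d((-12, 3), (6, -16)) = 26.1725
d((-12, 3), (11, 17)) = 26.9258
d((-12, 3), (17, 12)) = 30.3645
d((-12, 3), (18, -16)) = 35.5106
d((6, -16), (11, 17)) = 33.3766
d((6, -16), (17, 12)) = 30.0832
d((6, -16), (18, -16)) = 12.0
d((11, 17), (17, 12)) = 7.8102 <-- minimum
d((11, 17), (18, -16)) = 33.7343
d((17, 12), (18, -16)) = 28.0179

Closest pair: (11, 17) and (17, 12) with distance 7.8102

The closest pair is (11, 17) and (17, 12) with Euclidean distance 7.8102. For 5 points, brute-force pairwise comparison is shown above. For large n, the divide-and-conquer algorithm (sort by x, recurse on halves, check the dividing strip) achieves O(n log n).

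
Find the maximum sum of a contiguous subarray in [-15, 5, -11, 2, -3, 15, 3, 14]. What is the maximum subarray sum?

Using Kadane's algorithm on [-15, 5, -11, 2, -3, 15, 3, 14]:

Scanning through the array:
Position 1 (value 5): max_ending_here = 5, max_so_far = 5
Position 2 (value -11): max_ending_here = -6, max_so_far = 5
Position 3 (value 2): max_ending_here = 2, max_so_far = 5
Position 4 (value -3): max_ending_here = -1, max_so_far = 5
Position 5 (value 15): max_ending_here = 15, max_so_far = 15
Position 6 (value 3): max_ending_here = 18, max_so_far = 18
Position 7 (value 14): max_ending_here = 32, max_so_far = 32

Maximum subarray: [15, 3, 14]
Maximum sum: 32

The maximum subarray is [15, 3, 14] with sum 32. This subarray runs from index 5 to index 7.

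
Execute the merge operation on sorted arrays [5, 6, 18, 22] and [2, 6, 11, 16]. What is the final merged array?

Merging process:

Compare 5 vs 2: take 2 from right. Merged: [2]
Compare 5 vs 6: take 5 from left. Merged: [2, 5]
Compare 6 vs 6: take 6 from left. Merged: [2, 5, 6]
Compare 18 vs 6: take 6 from right. Merged: [2, 5, 6, 6]
Compare 18 vs 11: take 11 from right. Merged: [2, 5, 6, 6, 11]
Compare 18 vs 16: take 16 from right. Merged: [2, 5, 6, 6, 11, 16]
Append remaining from left: [18, 22]. Merged: [2, 5, 6, 6, 11, 16, 18, 22]

Final merged array: [2, 5, 6, 6, 11, 16, 18, 22]
Total comparisons: 6

The merged array is [2, 5, 6, 6, 11, 16, 18, 22], requiring 6 comparisons. The merge step runs in O(n) time where n is the total number of elements.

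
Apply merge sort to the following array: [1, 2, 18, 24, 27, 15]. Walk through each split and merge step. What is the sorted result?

Merge sort trace:

Split: [1, 2, 18, 24, 27, 15] -> [1, 2, 18] and [24, 27, 15]
  Split: [1, 2, 18] -> [1] and [2, 18]
    Split: [2, 18] -> [2] and [18]
    Merge: [2] + [18] -> [2, 18]
  Merge: [1] + [2, 18] -> [1, 2, 18]
  Split: [24, 27, 15] -> [24] and [27, 15]
    Split: [27, 15] -> [27] and [15]
    Merge: [27] + [15] -> [15, 27]
  Merge: [24] + [15, 27] -> [15, 24, 27]
Merge: [1, 2, 18] + [15, 24, 27] -> [1, 2, 15, 18, 24, 27]

Final sorted array: [1, 2, 15, 18, 24, 27]

The merge sort proceeds by recursively splitting the array and merging sorted halves.
After all merges, the sorted array is [1, 2, 15, 18, 24, 27].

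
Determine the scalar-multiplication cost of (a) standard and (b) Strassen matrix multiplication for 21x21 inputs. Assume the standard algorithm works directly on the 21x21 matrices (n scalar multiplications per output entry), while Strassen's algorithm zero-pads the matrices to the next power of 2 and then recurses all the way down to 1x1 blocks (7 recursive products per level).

Matrix multiplication for 21x21 matrices:

Strassen's algorithm requires power-of-2 dimensions. Pad 21x21 to 32x32 (next power of 2).

Standard algorithm: 21^3 = 9261 multiplications
Strassen's algorithm: 7^(log2(32)) = 7^5 = 16807 multiplications
Difference: 9261 - 16807 = -7546 (Strassen uses MORE here due to padding overhead — for small or just-over-power-of-2 n, padding can outweigh the per-level savings)

Standard: 9261 multiplications (21^3). Strassen: 16807 multiplications (7^5, after padding to 32x32). Strassen reduces 8 recursive multiplications to 7 at each level.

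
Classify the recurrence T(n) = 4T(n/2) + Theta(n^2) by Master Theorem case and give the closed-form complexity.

Master Theorem for T(n) = 4T(n/2) + O(n^2):

a = 4, b = 2, c = 2
log_b(a) = log_2(4) = 2.0000

Case 2: c = 2 = log_2(4) = 2.0000
T(n) = O(n^2 log n) = O(n^2 log n)

For T(n) = 4T(n/2) + O(n^2): log_2(4) = 2.0000. This is Case 2 of the Master Theorem (c = log_b(a), equal work at all levels), giving O(n^2 log n).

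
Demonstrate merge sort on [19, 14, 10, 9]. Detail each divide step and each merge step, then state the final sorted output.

Merge sort trace:

Split: [19, 14, 10, 9] -> [19, 14] and [10, 9]
  Split: [19, 14] -> [19] and [14]
  Merge: [19] + [14] -> [14, 19]
  Split: [10, 9] -> [10] and [9]
  Merge: [10] + [9] -> [9, 10]
Merge: [14, 19] + [9, 10] -> [9, 10, 14, 19]

Final sorted array: [9, 10, 14, 19]

The merge sort proceeds by recursively splitting the array and merging sorted halves.
After all merges, the sorted array is [9, 10, 14, 19].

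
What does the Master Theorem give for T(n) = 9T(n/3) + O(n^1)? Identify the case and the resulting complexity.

Master Theorem for T(n) = 9T(n/3) + O(n^1):

a = 9, b = 3, c = 1
log_b(a) = log_3(9) = 2.0000

Case 1: c = 1 < log_3(9) = 2.0000
T(n) = O(n^(log_3 9)) = O(n^2)

For T(n) = 9T(n/3) + O(n^1): log_3(9) = 2.0000. This is Case 1 of the Master Theorem (c < log_b(a), work dominated by leaves), giving O(n^2).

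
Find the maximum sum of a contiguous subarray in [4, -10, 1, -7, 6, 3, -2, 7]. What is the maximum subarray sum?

Using Kadane's algorithm on [4, -10, 1, -7, 6, 3, -2, 7]:

Scanning through the array:
Position 1 (value -10): max_ending_here = -6, max_so_far = 4
Position 2 (value 1): max_ending_here = 1, max_so_far = 4
Position 3 (value -7): max_ending_here = -6, max_so_far = 4
Position 4 (value 6): max_ending_here = 6, max_so_far = 6
Position 5 (value 3): max_ending_here = 9, max_so_far = 9
Position 6 (value -2): max_ending_here = 7, max_so_far = 9
Position 7 (value 7): max_ending_here = 14, max_so_far = 14

Maximum subarray: [6, 3, -2, 7]
Maximum sum: 14

The maximum subarray is [6, 3, -2, 7] with sum 14. This subarray runs from index 4 to index 7.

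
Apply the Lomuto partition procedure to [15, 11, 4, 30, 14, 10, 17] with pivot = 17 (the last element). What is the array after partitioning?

Lomuto partition with pivot = 17:

Initial array: [15, 11, 4, 30, 14, 10, 17]

arr[0]=15 <= 17: swap with position 0, array becomes [15, 11, 4, 30, 14, 10, 17]
arr[1]=11 <= 17: swap with position 1, array becomes [15, 11, 4, 30, 14, 10, 17]
arr[2]=4 <= 17: swap with position 2, array becomes [15, 11, 4, 30, 14, 10, 17]
arr[3]=30 > 17: no swap
arr[4]=14 <= 17: swap with position 3, array becomes [15, 11, 4, 14, 30, 10, 17]
arr[5]=10 <= 17: swap with position 4, array becomes [15, 11, 4, 14, 10, 30, 17]

Place pivot at position 5: [15, 11, 4, 14, 10, 17, 30]
Pivot position: 5

After partitioning with pivot 17, the array becomes [15, 11, 4, 14, 10, 17, 30]. The pivot is placed at index 5. All elements to the left of the pivot are <= 17, and all elements to the right are > 17.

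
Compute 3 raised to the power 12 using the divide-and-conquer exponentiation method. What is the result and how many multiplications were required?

Computing 3^12 by squaring (build up from 3^1; each line after the first costs one multiplication):

3^1 = 3
3^2 = (3^1)^2 = 3^2 = 9
3^3 = 3 * 3^2 = 3 * 9 = 27
3^6 = (3^3)^2 = 27^2 = 729
3^12 = (3^6)^2 = 729^2 = 531441

Result: 531441
Multiplications needed: 4 (4 lines after 3^1)

3^12 = 531441. Using exponentiation by squaring, this requires 4 multiplications. The key idea: if the exponent is even, square the half-power; if odd, multiply by the base once.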